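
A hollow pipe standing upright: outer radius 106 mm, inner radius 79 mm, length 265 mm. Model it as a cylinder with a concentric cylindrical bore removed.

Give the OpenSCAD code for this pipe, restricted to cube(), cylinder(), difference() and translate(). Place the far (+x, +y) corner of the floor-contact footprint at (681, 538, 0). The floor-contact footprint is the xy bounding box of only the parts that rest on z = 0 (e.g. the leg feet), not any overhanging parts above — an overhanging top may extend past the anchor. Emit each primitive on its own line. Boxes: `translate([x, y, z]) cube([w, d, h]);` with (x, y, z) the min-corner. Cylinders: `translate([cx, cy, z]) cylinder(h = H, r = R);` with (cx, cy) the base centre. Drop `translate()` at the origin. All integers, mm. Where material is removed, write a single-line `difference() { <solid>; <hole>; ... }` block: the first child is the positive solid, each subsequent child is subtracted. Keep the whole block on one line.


difference() { translate([575, 432, 0]) cylinder(h = 265, r = 106); translate([575, 432, 0]) cylinder(h = 265, r = 79); }


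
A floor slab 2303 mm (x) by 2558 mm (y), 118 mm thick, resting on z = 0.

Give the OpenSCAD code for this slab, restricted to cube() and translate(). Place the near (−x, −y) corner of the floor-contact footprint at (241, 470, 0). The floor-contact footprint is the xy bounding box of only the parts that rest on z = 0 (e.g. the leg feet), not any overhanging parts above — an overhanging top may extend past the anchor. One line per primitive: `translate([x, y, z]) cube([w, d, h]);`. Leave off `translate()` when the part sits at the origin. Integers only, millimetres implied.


translate([241, 470, 0]) cube([2303, 2558, 118]);


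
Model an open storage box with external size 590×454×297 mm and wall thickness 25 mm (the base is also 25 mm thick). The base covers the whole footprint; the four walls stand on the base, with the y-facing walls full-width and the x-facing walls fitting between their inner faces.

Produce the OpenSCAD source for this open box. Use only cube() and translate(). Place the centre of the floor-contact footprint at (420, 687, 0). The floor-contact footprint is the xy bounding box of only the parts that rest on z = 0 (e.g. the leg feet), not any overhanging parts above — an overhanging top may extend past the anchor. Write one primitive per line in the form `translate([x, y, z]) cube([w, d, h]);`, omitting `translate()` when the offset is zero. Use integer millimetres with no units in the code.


translate([125, 460, 0]) cube([590, 454, 25]);
translate([125, 460, 25]) cube([590, 25, 272]);
translate([125, 889, 25]) cube([590, 25, 272]);
translate([125, 485, 25]) cube([25, 404, 272]);
translate([690, 485, 25]) cube([25, 404, 272]);


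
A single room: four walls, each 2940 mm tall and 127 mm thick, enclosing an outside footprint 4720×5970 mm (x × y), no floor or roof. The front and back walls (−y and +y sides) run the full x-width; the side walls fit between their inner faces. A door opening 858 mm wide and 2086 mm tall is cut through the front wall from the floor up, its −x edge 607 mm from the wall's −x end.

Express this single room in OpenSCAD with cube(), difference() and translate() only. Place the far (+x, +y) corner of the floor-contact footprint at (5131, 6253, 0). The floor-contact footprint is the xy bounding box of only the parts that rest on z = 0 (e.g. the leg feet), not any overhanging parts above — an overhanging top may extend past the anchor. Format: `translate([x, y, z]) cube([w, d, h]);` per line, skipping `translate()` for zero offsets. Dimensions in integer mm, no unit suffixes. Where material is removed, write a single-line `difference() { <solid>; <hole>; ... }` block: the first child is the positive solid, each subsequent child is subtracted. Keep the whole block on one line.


difference() { translate([411, 283, 0]) cube([4720, 127, 2940]); translate([1018, 283, 0]) cube([858, 127, 2086]); }
translate([411, 6126, 0]) cube([4720, 127, 2940]);
translate([411, 410, 0]) cube([127, 5716, 2940]);
translate([5004, 410, 0]) cube([127, 5716, 2940]);


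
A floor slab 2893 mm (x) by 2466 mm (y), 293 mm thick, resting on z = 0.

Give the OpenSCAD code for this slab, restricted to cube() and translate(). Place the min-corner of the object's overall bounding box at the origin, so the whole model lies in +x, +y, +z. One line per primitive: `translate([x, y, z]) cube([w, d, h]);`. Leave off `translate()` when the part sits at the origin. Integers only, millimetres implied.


cube([2893, 2466, 293]);


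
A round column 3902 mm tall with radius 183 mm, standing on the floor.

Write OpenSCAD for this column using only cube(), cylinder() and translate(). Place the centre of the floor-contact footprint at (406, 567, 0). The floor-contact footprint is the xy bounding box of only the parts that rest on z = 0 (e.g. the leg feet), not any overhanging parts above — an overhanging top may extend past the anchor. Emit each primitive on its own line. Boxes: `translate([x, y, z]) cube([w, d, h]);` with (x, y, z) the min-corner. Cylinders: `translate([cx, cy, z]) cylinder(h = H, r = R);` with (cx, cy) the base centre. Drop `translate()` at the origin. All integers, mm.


translate([406, 567, 0]) cylinder(h = 3902, r = 183);


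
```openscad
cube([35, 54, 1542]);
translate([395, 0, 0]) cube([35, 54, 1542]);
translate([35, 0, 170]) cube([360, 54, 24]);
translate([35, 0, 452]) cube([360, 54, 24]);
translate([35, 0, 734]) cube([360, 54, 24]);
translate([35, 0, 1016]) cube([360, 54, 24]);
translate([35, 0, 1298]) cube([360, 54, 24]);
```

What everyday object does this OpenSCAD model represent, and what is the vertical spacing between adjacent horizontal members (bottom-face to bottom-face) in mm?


A ladder. The rung spacing is 282 mm.

Two tall 35×54 posts with 5 short bars between them — a ladder. Adjacent rungs sit at z = 170 and z = 452, so the spacing is 452 − 170 = 282 mm.


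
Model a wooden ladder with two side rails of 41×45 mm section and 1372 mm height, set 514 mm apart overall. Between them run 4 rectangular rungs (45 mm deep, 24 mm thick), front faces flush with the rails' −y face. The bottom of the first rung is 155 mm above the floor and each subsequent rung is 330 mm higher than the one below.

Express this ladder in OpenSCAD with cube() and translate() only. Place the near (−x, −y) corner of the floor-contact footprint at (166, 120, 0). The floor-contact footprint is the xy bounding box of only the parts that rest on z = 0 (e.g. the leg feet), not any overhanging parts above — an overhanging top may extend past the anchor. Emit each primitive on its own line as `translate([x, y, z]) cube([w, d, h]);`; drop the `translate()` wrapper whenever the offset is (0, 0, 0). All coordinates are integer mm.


translate([166, 120, 0]) cube([41, 45, 1372]);
translate([639, 120, 0]) cube([41, 45, 1372]);
translate([207, 120, 155]) cube([432, 45, 24]);
translate([207, 120, 485]) cube([432, 45, 24]);
translate([207, 120, 815]) cube([432, 45, 24]);
translate([207, 120, 1145]) cube([432, 45, 24]);


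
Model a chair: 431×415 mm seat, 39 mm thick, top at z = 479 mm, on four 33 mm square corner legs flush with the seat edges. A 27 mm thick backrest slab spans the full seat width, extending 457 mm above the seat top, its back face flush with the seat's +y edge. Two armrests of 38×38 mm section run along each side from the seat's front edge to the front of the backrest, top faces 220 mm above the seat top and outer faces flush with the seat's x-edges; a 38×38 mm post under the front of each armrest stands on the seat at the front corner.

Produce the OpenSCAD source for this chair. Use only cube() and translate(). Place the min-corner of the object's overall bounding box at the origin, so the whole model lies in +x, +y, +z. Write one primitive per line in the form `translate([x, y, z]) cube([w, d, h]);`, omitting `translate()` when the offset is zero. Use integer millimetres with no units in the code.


translate([0, 0, 440]) cube([431, 415, 39]);
cube([33, 33, 440]);
translate([398, 0, 0]) cube([33, 33, 440]);
translate([0, 382, 0]) cube([33, 33, 440]);
translate([398, 382, 0]) cube([33, 33, 440]);
translate([0, 388, 479]) cube([431, 27, 457]);
translate([0, 0, 661]) cube([38, 388, 38]);
translate([393, 0, 661]) cube([38, 388, 38]);
translate([0, 0, 479]) cube([38, 38, 182]);
translate([393, 0, 479]) cube([38, 38, 182]);


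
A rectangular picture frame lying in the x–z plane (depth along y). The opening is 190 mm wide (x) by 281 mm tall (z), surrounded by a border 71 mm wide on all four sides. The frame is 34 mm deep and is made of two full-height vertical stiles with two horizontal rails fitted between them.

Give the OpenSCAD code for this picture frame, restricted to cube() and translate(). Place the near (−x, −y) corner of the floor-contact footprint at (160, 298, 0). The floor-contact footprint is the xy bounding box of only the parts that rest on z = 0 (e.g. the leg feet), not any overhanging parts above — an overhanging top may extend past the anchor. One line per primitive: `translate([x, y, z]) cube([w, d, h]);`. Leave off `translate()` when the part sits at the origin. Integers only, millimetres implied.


translate([160, 298, 0]) cube([71, 34, 423]);
translate([421, 298, 0]) cube([71, 34, 423]);
translate([231, 298, 0]) cube([190, 34, 71]);
translate([231, 298, 352]) cube([190, 34, 71]);


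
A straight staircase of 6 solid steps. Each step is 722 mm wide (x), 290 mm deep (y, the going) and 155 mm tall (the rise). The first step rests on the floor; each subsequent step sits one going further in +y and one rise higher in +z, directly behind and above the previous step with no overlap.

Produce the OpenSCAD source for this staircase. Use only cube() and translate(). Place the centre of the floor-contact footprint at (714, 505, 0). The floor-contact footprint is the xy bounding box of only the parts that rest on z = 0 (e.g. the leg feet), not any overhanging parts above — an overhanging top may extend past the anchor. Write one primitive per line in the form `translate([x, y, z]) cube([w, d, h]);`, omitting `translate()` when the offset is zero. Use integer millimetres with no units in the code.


translate([353, 360, 0]) cube([722, 290, 155]);
translate([353, 650, 155]) cube([722, 290, 155]);
translate([353, 940, 310]) cube([722, 290, 155]);
translate([353, 1230, 465]) cube([722, 290, 155]);
translate([353, 1520, 620]) cube([722, 290, 155]);
translate([353, 1810, 775]) cube([722, 290, 155]);


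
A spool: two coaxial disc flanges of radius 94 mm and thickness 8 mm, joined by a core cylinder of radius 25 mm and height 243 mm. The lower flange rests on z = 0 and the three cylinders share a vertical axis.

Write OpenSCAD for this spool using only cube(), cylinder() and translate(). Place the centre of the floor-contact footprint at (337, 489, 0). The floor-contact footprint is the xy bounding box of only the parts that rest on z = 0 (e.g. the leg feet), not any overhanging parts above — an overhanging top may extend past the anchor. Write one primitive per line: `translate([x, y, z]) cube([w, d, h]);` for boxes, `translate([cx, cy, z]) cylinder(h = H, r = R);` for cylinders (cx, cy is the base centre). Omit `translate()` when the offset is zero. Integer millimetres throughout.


translate([337, 489, 0]) cylinder(h = 8, r = 94);
translate([337, 489, 8]) cylinder(h = 243, r = 25);
translate([337, 489, 251]) cylinder(h = 8, r = 94);


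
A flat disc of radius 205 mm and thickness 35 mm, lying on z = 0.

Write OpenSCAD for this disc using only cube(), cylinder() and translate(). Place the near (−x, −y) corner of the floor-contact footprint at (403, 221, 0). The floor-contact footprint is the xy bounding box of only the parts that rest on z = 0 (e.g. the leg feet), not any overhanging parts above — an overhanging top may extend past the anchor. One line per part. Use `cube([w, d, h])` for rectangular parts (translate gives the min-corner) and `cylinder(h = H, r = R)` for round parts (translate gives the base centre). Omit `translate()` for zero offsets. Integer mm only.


translate([608, 426, 0]) cylinder(h = 35, r = 205);


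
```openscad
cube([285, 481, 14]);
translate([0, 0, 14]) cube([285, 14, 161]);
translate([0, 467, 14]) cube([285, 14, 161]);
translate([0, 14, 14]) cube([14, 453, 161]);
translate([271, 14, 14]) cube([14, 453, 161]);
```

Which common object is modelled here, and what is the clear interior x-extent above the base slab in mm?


An open box. The internal width is 257 mm.

A 285×481 base slab with four walls standing on it — an open box. The base is 285 mm wide and the walls are 14 mm thick, so the internal width is 285 − 2 × 14 = 257 mm.


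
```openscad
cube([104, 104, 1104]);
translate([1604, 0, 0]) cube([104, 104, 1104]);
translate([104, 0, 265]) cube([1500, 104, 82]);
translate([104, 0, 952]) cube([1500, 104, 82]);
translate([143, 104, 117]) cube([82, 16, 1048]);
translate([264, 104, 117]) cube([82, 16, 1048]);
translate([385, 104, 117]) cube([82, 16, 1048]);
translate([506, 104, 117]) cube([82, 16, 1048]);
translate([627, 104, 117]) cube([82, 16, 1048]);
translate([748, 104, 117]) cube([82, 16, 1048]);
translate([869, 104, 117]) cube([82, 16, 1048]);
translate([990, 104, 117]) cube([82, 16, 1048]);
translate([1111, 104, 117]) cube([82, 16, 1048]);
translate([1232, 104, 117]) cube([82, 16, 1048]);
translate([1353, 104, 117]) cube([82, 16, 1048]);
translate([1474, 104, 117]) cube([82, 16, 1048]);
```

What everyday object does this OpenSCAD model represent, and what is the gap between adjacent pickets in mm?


A fence section. The picket gap is 39 mm.

Two posts, two rails, 12 pickets — a fence section. Span 1500 mm holds 12 pickets of 82 mm with 13 equal gaps: ⌊(1500 − 12·82) / 13⌋ = 39 mm.


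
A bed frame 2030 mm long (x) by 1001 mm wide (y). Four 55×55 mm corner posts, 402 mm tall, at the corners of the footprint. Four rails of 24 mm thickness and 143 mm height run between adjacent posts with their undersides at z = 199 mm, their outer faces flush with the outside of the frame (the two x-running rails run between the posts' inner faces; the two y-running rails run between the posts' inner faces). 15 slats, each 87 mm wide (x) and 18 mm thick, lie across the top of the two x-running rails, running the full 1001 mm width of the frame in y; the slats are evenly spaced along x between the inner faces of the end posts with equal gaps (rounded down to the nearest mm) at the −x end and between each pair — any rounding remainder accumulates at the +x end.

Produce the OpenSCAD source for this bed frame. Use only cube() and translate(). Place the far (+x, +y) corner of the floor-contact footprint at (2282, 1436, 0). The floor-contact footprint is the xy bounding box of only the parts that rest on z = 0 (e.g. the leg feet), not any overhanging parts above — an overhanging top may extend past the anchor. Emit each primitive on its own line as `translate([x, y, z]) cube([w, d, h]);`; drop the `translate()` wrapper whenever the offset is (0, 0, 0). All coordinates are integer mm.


translate([252, 435, 0]) cube([55, 55, 402]);
translate([252, 1381, 0]) cube([55, 55, 402]);
translate([2227, 435, 0]) cube([55, 55, 402]);
translate([2227, 1381, 0]) cube([55, 55, 402]);
translate([307, 435, 199]) cube([1920, 24, 143]);
translate([307, 1412, 199]) cube([1920, 24, 143]);
translate([252, 490, 199]) cube([24, 891, 143]);
translate([2258, 490, 199]) cube([24, 891, 143]);
translate([345, 435, 342]) cube([87, 1001, 18]);
translate([470, 435, 342]) cube([87, 1001, 18]);
translate([595, 435, 342]) cube([87, 1001, 18]);
translate([720, 435, 342]) cube([87, 1001, 18]);
translate([845, 435, 342]) cube([87, 1001, 18]);
translate([970, 435, 342]) cube([87, 1001, 18]);
translate([1095, 435, 342]) cube([87, 1001, 18]);
translate([1220, 435, 342]) cube([87, 1001, 18]);
translate([1345, 435, 342]) cube([87, 1001, 18]);
translate([1470, 435, 342]) cube([87, 1001, 18]);
translate([1595, 435, 342]) cube([87, 1001, 18]);
translate([1720, 435, 342]) cube([87, 1001, 18]);
translate([1845, 435, 342]) cube([87, 1001, 18]);
translate([1970, 435, 342]) cube([87, 1001, 18]);
translate([2095, 435, 342]) cube([87, 1001, 18]);


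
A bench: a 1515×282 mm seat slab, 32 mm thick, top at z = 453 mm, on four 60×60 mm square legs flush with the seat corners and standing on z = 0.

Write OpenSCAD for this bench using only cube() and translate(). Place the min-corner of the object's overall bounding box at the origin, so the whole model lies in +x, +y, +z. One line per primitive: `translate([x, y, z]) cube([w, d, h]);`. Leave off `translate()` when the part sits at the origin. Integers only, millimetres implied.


translate([0, 0, 421]) cube([1515, 282, 32]);
cube([60, 60, 421]);
translate([0, 222, 0]) cube([60, 60, 421]);
translate([1455, 0, 0]) cube([60, 60, 421]);
translate([1455, 222, 0]) cube([60, 60, 421]);


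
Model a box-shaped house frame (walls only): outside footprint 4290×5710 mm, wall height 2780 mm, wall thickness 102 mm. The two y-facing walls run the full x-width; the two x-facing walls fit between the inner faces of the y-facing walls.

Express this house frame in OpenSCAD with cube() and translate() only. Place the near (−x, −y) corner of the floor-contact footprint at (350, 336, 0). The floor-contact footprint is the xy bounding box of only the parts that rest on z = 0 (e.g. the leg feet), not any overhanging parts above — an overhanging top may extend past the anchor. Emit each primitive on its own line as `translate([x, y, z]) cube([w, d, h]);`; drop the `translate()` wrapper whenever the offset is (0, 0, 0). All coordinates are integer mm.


translate([350, 336, 0]) cube([4290, 102, 2780]);
translate([350, 5944, 0]) cube([4290, 102, 2780]);
translate([350, 438, 0]) cube([102, 5506, 2780]);
translate([4538, 438, 0]) cube([102, 5506, 2780]);


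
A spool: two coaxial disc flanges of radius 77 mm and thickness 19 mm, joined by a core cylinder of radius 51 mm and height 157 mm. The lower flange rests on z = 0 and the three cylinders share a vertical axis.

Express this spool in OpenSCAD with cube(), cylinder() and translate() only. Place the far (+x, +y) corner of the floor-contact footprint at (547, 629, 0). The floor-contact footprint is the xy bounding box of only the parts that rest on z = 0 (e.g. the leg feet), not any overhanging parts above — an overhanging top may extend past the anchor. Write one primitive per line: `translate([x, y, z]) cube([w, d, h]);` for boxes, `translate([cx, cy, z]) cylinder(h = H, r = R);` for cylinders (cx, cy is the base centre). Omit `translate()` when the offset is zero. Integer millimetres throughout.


translate([470, 552, 0]) cylinder(h = 19, r = 77);
translate([470, 552, 19]) cylinder(h = 157, r = 51);
translate([470, 552, 176]) cylinder(h = 19, r = 77);


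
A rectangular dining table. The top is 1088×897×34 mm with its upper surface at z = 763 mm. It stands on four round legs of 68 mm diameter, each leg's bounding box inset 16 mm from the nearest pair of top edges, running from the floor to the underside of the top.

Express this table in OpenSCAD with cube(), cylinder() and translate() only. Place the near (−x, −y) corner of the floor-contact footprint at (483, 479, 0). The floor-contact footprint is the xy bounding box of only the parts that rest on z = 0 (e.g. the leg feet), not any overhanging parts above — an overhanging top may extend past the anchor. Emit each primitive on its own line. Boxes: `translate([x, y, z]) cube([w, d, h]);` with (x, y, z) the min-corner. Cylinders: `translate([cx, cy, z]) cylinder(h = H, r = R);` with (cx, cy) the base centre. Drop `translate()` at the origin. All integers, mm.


translate([467, 463, 729]) cube([1088, 897, 34]);
translate([517, 513, 0]) cylinder(h = 729, r = 34);
translate([1505, 513, 0]) cylinder(h = 729, r = 34);
translate([517, 1310, 0]) cylinder(h = 729, r = 34);
translate([1505, 1310, 0]) cylinder(h = 729, r = 34);


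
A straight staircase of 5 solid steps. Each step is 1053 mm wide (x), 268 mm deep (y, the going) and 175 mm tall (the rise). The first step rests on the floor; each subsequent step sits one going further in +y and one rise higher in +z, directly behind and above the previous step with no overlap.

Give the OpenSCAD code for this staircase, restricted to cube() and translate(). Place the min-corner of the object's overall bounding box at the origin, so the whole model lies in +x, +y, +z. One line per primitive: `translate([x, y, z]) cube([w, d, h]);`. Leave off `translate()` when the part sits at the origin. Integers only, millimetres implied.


cube([1053, 268, 175]);
translate([0, 268, 175]) cube([1053, 268, 175]);
translate([0, 536, 350]) cube([1053, 268, 175]);
translate([0, 804, 525]) cube([1053, 268, 175]);
translate([0, 1072, 700]) cube([1053, 268, 175]);


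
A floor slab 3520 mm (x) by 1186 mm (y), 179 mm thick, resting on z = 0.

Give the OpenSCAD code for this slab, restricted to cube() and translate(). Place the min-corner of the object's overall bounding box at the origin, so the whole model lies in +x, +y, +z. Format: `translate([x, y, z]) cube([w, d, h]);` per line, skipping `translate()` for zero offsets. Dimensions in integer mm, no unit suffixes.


cube([3520, 1186, 179]);


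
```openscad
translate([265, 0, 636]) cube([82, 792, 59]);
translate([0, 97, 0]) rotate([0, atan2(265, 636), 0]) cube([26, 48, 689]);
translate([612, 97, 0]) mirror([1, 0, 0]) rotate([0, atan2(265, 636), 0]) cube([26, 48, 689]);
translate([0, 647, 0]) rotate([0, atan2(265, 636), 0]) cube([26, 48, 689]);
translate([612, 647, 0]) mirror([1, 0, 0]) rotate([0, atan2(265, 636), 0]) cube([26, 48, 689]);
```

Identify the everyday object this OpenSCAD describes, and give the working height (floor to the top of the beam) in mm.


A sawhorse. The overall height is 695 mm.

A beam across two mirrored pairs of raked legs — a sawhorse. The beam's underside is at z = 636 (matching the legs' vertical rise in atan2(265, 636)) and the beam is 59 mm tall, so its top is at 636 + 59 = 695 mm. The raked legs top out at the beam's underside, so that is the highest point.


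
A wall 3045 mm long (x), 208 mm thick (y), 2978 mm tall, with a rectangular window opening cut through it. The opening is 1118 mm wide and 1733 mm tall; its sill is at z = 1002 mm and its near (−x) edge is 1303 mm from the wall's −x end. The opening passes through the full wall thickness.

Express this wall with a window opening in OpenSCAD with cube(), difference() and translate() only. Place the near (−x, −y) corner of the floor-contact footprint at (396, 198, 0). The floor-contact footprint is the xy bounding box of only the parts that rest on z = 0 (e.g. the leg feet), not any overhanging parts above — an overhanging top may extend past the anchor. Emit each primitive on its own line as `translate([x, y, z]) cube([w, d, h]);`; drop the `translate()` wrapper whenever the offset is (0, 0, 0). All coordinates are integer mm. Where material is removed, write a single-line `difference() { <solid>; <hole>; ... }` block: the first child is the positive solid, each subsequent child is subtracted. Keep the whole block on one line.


difference() { translate([396, 198, 0]) cube([3045, 208, 2978]); translate([1699, 198, 1002]) cube([1118, 208, 1733]); }


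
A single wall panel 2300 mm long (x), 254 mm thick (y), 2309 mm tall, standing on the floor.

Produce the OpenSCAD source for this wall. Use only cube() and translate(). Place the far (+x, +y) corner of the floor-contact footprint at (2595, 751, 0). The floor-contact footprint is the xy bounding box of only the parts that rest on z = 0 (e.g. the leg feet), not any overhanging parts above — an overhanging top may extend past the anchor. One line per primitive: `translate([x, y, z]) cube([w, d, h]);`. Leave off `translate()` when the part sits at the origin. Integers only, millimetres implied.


translate([295, 497, 0]) cube([2300, 254, 2309]);


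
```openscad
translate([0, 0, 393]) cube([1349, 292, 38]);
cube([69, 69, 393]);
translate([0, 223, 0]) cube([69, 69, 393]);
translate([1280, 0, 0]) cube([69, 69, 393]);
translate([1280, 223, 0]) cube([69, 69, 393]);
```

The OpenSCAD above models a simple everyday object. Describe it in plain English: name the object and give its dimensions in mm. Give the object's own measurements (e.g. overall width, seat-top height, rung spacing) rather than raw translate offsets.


A long wooden bench with a 1349 mm (x) × 292 mm (y) seat, 38 mm thick, its top surface 431 mm above the floor. Four 69 mm square legs at the seat corners, flush with the edges, run from z = 0 to the seat underside.


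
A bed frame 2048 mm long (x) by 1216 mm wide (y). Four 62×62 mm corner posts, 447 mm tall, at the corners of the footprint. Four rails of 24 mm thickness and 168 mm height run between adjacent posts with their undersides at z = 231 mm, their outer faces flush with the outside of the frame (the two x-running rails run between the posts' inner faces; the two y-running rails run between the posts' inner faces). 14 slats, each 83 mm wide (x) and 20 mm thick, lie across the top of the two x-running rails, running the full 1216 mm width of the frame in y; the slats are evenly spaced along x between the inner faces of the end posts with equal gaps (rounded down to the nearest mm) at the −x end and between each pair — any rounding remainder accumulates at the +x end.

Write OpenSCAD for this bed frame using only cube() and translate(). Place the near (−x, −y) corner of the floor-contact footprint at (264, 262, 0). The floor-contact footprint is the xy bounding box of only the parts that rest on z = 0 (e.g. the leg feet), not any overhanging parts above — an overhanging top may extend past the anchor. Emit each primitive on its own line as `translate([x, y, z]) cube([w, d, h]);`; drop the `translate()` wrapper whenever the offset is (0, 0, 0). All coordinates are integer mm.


translate([264, 262, 0]) cube([62, 62, 447]);
translate([264, 1416, 0]) cube([62, 62, 447]);
translate([2250, 262, 0]) cube([62, 62, 447]);
translate([2250, 1416, 0]) cube([62, 62, 447]);
translate([326, 262, 231]) cube([1924, 24, 168]);
translate([326, 1454, 231]) cube([1924, 24, 168]);
translate([264, 324, 231]) cube([24, 1092, 168]);
translate([2288, 324, 231]) cube([24, 1092, 168]);
translate([376, 262, 399]) cube([83, 1216, 20]);
translate([509, 262, 399]) cube([83, 1216, 20]);
translate([642, 262, 399]) cube([83, 1216, 20]);
translate([775, 262, 399]) cube([83, 1216, 20]);
translate([908, 262, 399]) cube([83, 1216, 20]);
translate([1041, 262, 399]) cube([83, 1216, 20]);
translate([1174, 262, 399]) cube([83, 1216, 20]);
translate([1307, 262, 399]) cube([83, 1216, 20]);
translate([1440, 262, 399]) cube([83, 1216, 20]);
translate([1573, 262, 399]) cube([83, 1216, 20]);
translate([1706, 262, 399]) cube([83, 1216, 20]);
translate([1839, 262, 399]) cube([83, 1216, 20]);
translate([1972, 262, 399]) cube([83, 1216, 20]);
translate([2105, 262, 399]) cube([83, 1216, 20]);


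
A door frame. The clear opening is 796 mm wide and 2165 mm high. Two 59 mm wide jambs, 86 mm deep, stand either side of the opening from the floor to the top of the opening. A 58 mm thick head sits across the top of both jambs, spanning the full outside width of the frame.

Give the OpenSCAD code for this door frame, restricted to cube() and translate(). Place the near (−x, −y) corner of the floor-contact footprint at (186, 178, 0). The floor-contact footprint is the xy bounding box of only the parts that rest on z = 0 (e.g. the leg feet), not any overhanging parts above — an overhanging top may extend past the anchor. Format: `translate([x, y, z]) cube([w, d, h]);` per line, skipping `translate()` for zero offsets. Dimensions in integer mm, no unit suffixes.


translate([186, 178, 0]) cube([59, 86, 2165]);
translate([1041, 178, 0]) cube([59, 86, 2165]);
translate([186, 178, 2165]) cube([914, 86, 58]);


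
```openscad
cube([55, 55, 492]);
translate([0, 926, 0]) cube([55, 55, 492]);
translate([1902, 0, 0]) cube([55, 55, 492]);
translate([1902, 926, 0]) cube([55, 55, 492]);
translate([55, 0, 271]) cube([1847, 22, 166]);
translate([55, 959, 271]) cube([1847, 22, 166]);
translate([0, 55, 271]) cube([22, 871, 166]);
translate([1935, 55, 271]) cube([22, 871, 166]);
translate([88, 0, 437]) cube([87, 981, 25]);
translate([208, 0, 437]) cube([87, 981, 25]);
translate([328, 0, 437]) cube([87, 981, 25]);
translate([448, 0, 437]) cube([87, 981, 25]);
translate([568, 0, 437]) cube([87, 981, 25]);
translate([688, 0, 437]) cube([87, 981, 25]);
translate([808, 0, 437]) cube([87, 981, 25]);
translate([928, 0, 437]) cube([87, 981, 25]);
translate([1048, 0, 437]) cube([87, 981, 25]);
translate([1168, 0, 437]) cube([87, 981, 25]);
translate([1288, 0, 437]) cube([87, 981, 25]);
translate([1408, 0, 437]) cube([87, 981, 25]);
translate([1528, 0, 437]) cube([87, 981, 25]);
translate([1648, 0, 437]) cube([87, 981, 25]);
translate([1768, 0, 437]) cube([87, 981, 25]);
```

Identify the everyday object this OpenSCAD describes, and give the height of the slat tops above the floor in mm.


A bed frame. The slat-top height is 462 mm.

Four posts, four rails, and a row of slats — a bed frame. Slats sit on the rails at z = 271 + 166 = 437; with slat thickness 25, the top is 462 mm.


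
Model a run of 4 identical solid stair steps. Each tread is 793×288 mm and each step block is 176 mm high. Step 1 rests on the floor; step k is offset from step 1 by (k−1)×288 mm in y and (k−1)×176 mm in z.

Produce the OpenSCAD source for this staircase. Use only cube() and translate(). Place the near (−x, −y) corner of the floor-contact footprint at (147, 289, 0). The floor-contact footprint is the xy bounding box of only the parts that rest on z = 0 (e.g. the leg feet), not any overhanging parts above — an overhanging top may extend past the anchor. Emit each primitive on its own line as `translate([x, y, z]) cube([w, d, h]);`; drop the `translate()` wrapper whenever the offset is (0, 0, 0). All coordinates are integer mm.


translate([147, 289, 0]) cube([793, 288, 176]);
translate([147, 577, 176]) cube([793, 288, 176]);
translate([147, 865, 352]) cube([793, 288, 176]);
translate([147, 1153, 528]) cube([793, 288, 176]);


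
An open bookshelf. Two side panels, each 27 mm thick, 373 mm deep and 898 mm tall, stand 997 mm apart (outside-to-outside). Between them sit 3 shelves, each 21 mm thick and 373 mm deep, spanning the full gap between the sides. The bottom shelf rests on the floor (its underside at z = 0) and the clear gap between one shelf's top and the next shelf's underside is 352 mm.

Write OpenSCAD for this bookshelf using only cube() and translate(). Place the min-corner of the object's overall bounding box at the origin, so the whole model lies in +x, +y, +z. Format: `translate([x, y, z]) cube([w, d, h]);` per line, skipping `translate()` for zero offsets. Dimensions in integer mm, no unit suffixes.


cube([27, 373, 898]);
translate([970, 0, 0]) cube([27, 373, 898]);
translate([27, 0, 0]) cube([943, 373, 21]);
translate([27, 0, 373]) cube([943, 373, 21]);
translate([27, 0, 746]) cube([943, 373, 21]);


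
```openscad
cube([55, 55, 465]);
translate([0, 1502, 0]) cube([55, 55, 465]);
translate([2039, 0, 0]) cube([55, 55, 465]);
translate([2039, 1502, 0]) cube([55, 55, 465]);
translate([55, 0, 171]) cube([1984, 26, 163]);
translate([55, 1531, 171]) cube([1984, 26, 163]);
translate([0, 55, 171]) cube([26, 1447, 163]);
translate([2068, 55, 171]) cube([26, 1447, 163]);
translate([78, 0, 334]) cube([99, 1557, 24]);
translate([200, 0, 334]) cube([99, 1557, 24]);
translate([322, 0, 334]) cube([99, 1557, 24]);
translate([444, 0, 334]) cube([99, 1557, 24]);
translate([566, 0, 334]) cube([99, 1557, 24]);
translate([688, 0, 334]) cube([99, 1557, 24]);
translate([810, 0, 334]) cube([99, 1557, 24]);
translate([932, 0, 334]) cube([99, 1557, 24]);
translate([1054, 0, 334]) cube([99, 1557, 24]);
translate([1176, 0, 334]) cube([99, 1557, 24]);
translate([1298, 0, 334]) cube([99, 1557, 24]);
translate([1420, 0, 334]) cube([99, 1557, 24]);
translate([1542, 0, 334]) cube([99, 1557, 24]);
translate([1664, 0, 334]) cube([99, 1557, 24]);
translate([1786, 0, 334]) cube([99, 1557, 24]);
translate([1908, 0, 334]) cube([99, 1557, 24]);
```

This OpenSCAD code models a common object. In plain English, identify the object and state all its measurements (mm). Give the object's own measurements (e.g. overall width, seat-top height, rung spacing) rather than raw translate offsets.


A bed frame 2094 mm long (x) by 1557 mm wide (y). Four 55×55 mm corner posts, 465 mm tall, at the corners of the footprint. Four rails of 26 mm thickness and 163 mm height run between adjacent posts with their undersides at z = 171 mm, their outer faces flush with the outside of the frame (the two x-running rails run between the posts' inner faces; the two y-running rails run between the posts' inner faces). 16 slats, each 99 mm wide (x) and 24 mm thick, lie across the top of the two x-running rails, running the full 1557 mm width of the frame in y; along x they sit between the end posts with a 23 mm gap after the −x posts and between neighbouring slats, leaving 32 mm before the +x posts.


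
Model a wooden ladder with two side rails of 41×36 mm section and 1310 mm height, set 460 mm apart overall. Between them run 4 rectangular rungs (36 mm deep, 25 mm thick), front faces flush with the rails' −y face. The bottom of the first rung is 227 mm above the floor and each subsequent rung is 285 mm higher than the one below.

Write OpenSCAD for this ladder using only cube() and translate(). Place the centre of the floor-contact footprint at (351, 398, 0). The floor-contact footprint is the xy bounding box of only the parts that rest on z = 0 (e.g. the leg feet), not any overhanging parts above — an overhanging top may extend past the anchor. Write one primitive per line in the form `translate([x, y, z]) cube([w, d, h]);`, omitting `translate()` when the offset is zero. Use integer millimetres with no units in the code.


// rung span = 460 - 2*41 = 378
// rung[k] z = 227 + k*285
translate([121, 380, 0]) cube([41, 36, 1310]);
translate([540, 380, 0]) cube([41, 36, 1310]);
translate([162, 380, 227]) cube([378, 36, 25]);
translate([162, 380, 512]) cube([378, 36, 25]);
translate([162, 380, 797]) cube([378, 36, 25]);
translate([162, 380, 1082]) cube([378, 36, 25]);


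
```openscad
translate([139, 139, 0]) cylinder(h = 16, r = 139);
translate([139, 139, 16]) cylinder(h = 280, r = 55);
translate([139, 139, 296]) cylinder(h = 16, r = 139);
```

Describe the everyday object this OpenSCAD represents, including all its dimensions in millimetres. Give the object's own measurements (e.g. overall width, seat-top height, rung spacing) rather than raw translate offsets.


A spool: two coaxial disc flanges of radius 139 mm and thickness 16 mm, joined by a core cylinder of radius 55 mm and height 280 mm. The lower flange rests on z = 0 and the three cylinders share a vertical axis.


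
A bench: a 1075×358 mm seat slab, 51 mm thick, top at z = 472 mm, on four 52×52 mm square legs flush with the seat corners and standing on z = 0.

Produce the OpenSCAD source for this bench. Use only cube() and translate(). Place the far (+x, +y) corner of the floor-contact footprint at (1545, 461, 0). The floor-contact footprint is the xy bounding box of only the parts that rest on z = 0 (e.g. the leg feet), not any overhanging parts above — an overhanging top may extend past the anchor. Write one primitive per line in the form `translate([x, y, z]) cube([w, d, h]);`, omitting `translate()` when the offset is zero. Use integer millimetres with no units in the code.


translate([470, 103, 421]) cube([1075, 358, 51]);
translate([470, 103, 0]) cube([52, 52, 421]);
translate([470, 409, 0]) cube([52, 52, 421]);
translate([1493, 103, 0]) cube([52, 52, 421]);
translate([1493, 409, 0]) cube([52, 52, 421]);


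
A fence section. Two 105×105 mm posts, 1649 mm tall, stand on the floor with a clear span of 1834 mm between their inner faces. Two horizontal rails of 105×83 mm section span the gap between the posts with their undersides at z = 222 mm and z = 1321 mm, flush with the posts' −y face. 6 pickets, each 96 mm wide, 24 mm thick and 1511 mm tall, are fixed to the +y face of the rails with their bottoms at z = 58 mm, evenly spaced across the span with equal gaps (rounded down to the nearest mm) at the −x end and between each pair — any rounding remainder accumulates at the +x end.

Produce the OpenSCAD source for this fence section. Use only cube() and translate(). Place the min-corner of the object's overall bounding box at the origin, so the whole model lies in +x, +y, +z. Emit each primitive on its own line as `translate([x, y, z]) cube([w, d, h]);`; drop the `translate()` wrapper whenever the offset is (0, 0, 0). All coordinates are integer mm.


cube([105, 105, 1649]);
translate([1939, 0, 0]) cube([105, 105, 1649]);
translate([105, 0, 222]) cube([1834, 105, 83]);
translate([105, 0, 1321]) cube([1834, 105, 83]);
translate([284, 105, 58]) cube([96, 24, 1511]);
translate([559, 105, 58]) cube([96, 24, 1511]);
translate([834, 105, 58]) cube([96, 24, 1511]);
translate([1109, 105, 58]) cube([96, 24, 1511]);
translate([1384, 105, 58]) cube([96, 24, 1511]);
translate([1659, 105, 58]) cube([96, 24, 1511]);


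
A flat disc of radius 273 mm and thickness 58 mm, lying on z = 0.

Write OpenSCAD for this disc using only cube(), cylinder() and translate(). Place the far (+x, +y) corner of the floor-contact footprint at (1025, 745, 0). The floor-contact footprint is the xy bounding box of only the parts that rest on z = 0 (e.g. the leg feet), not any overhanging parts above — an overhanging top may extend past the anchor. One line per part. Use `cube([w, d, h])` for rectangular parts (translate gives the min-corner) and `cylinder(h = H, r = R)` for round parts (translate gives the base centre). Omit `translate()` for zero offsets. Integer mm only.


translate([752, 472, 0]) cylinder(h = 58, r = 273);


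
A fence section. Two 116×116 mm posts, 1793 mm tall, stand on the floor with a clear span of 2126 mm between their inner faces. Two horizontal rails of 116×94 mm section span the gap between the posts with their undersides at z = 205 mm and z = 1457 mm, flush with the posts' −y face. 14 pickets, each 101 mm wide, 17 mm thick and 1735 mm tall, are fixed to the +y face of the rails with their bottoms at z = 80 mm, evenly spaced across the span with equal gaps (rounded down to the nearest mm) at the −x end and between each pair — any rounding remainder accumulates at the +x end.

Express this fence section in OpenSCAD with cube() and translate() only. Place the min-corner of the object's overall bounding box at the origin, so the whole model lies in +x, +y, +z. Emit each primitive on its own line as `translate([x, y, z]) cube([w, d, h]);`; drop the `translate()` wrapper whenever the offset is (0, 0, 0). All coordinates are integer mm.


cube([116, 116, 1793]);
translate([2242, 0, 0]) cube([116, 116, 1793]);
translate([116, 0, 205]) cube([2126, 116, 94]);
translate([116, 0, 1457]) cube([2126, 116, 94]);
translate([163, 116, 80]) cube([101, 17, 1735]);
translate([311, 116, 80]) cube([101, 17, 1735]);
translate([459, 116, 80]) cube([101, 17, 1735]);
translate([607, 116, 80]) cube([101, 17, 1735]);
translate([755, 116, 80]) cube([101, 17, 1735]);
translate([903, 116, 80]) cube([101, 17, 1735]);
translate([1051, 116, 80]) cube([101, 17, 1735]);
translate([1199, 116, 80]) cube([101, 17, 1735]);
translate([1347, 116, 80]) cube([101, 17, 1735]);
translate([1495, 116, 80]) cube([101, 17, 1735]);
translate([1643, 116, 80]) cube([101, 17, 1735]);
translate([1791, 116, 80]) cube([101, 17, 1735]);
translate([1939, 116, 80]) cube([101, 17, 1735]);
translate([2087, 116, 80]) cube([101, 17, 1735]);


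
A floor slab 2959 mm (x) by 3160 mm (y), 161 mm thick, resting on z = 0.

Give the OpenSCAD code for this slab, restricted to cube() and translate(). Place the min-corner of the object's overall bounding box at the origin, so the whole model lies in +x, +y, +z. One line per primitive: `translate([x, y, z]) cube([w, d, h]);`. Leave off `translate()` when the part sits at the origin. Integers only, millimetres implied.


cube([2959, 3160, 161]);
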